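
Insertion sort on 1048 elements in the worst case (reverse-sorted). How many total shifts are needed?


In the worst case (reverse-sorted), each element shifts past all previous:
  Element 1: 1 shifts
  Element 2: 2 shifts
  Element 3: 3 shifts
  Element 4: 4 shifts
  Element 5: 5 shifts
  ...
  Element 1047: 1047 shifts
Total = 1 + 2 + ... + 1047
= 1048*(1048-1)/2 = 548628


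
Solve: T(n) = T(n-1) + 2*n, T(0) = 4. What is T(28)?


Expanding the recurrence:
T(28) = T(27) + 2*28
       = T(26) + 2*27 + 2*28
       ...
       = T(0) + 2*(1 + 2 + ... + 28)
       = 4 + 2 * 28*29/2
       = 4 + 2 * 406
       = 4 + 812 = 816


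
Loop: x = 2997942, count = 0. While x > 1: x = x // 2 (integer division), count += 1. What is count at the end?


The variable x halves each step:
x = 2997942 -> 1498971 -> 749485 -> 374742 -> 187371 -> 93685 -> 46842 -> 23421 -> 11710 -> 5855 -> 2927 -> 1463 -> 731 -> 365 -> 182 -> 91 -> 45 -> 22 -> 11 -> 5 -> 2 -> 1
Number of halvings = floor(log2(2997942)) = 21


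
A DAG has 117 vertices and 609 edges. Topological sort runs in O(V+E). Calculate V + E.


V = 117 (vertex processing)
E = 609 (edge processing)
V + E = 117 + 609 = 726


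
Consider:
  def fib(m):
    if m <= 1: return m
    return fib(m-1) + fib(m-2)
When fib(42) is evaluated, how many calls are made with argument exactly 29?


Let N(m) = number of times fib(m) is called while evaluating fib(42).
N(42) = 1 (the initial call).
N(41) = 1 (only fib(42) calls it).
For 1 <= m <= 40: fib(m) is called by fib(m+1) and fib(m+2), so
  N(m) = N(m+1) + N(m+2).
fib(0) is called only by fib(2), so N(0) = N(2).
Walk down from m=42:
  N(42)=1, N(41)=1, N(40)=2, N(39)=3, N(38)=5, N(37)=8, N(36)=13, N(35)=21, N(34)=34, N(33)=55, N(32)=89, N(31)=144, N(30)=233, N(29)=377
N(29) = 377


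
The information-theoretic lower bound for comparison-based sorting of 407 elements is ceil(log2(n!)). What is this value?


A binary decision tree of height h has at most 2^h leaves and needs at least n! of them, so h >= ceil(log2(n!)).
407! is far too large to multiply out, so use Stirling's series:
  ln(n!) ~ n ln n - n + (1/2) ln(2 pi n) + 1/(12n)  (error below 1/(360 n^3), negligible here)
  ln(407) = 6.0088132
  n ln n = 407 * 6.0088132 = 2445.5870
  (1/2) ln(2 pi * 407) = (1/2) ln(2557.2564) = 3.9233
  1/(12*407) = 0.0002
  ln(407!) ~ 2445.5870 - 407 + 3.9233 + 0.0002 = 2042.5105
Convert to base 2: log2(407!) = 2042.5105 / ln 2 = 2042.5105 / 0.69314718 = 2946.7198
ceil(2946.7198) = 2947


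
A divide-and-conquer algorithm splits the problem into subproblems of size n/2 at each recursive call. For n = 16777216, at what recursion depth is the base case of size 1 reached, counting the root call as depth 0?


At each depth, the problem size is divided by 2:
  Depth 0: problem size = 16777216
  Depth 1: problem size = 8388608
  Depth 2: problem size = 4194304
  Depth 3: problem size = 2097152
  Depth 4: problem size = 1048576
  Depth 5: problem size = 524288
  Depth 6: problem size = 262144
  Depth 7: problem size = 131072
  Depth 8: problem size = 65536
  Depth 9: problem size = 32768
  Depth 10: problem size = 16384
  Depth 11: problem size = 8192
  Depth 12: problem size = 4096
  Depth 13: problem size = 2048
  Depth 14: problem size = 1024
  Depth 15: problem size = 512
  Depth 16: problem size = 256
  Depth 17: problem size = 128
  Depth 18: problem size = 64
  Depth 19: problem size = 32
  Depth 20: problem size = 16
  Depth 21: problem size = 8
  Depth 22: problem size = 4
  Depth 23: problem size = 2
  Depth 24: problem size = 1 (base case)
The base case is reached at depth log_2(16777216) = 24 (the tree has 25 levels counting depth 0, but the depth asked for is 24).
Recursion depth = 24


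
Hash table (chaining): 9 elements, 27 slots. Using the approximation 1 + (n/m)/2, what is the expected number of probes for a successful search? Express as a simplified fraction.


Computing expected probes:
alpha = 9/27
= 1 + alpha/2
= 1 + 9/(2*27)
= (2*27 + 9) / (2*27)
= 63/54 = 7/6


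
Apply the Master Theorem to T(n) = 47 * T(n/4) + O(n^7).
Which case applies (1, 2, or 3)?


The Master Theorem: T(n) = a*T(n/b) + O(n^c)
  a = 47, b = 4, c = 7
log_b(a) = log_4(47) ~ 2.777
Compare b^c with a: 4^7 = 16384 > 47, so c > log_b(a).
Since c > log_b(a), Case 3 applies.
T(n) = O(n^7)
Master Theorem case = 3


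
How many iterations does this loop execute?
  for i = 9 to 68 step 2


The loop variable i takes values starting at 9 and increments by 2 each iteration.
Sequence: i = 9, 11, 13, 15, 17, 19, 21, 23, 25, ...
The upper bound 68 is inclusive, so the count is floor((last - first) / step) + 1:
floor((68 - 9) / 2) + 1 = floor(59/2) + 1 = 29 + 1 = 30


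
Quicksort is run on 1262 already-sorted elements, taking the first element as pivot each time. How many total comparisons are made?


Sum of comparisons per partition:
1261 + 1260 + ... + 1 + 0
= 1262 * (1262 - 1) / 2
= 1262 * 1261 / 2
= 795691


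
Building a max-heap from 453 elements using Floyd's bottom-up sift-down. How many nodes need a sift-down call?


In a heap of 453 elements (0-indexed array):
  Last element index: 452
  Parent of last element: floor((452 - 1) / 2) = 225
  Internal nodes: indices 0 to 225
  Count = floor(453/2) = 226


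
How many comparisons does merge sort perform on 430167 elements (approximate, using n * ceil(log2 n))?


Recursion depth: ceil(log2(430167)) = 19
Each recursion level merges n = 430167 elements
Total = 430167 * 19 = 8173173


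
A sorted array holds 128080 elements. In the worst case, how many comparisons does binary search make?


Halving sequence: 128080 -> 64040 -> 32020 -> 16010 -> 8005 -> 4002 -> 2001 -> 1000 -> 500 -> 250 -> 125 -> 62 -> 31 -> 15 -> 7 -> 3 -> 1
Number of halvings = 16
Max comparisons = 16 + 1 = 17


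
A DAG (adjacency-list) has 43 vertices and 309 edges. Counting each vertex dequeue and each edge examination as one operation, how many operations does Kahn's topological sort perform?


V = 43 (vertex processing)
E = 309 (edge processing)
V + E = 43 + 309 = 352


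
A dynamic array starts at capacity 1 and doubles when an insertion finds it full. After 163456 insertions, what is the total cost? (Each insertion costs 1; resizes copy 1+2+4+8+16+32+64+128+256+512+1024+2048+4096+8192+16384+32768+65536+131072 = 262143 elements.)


Insertion cost: 163456 (one per element)
Resizes occur just before inserting elements 2, 3, 5, 9, ...
Elements copied at each resize: 1 + 2 + 4 + 8 + 16 + 32 + 64 + 128 + 256 + 512 + 1024 + 2048 + 4096 + 8192 + 16384 + 32768 + 65536 + 131072
Sum of copies = 262143 (geometric series: 2^k - 1)
Total = 163456 + 262143 = 425599


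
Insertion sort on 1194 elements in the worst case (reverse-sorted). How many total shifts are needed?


In the worst case (reverse-sorted), each element shifts past all previous:
  Element 1: 1 shifts
  Element 2: 2 shifts
  Element 3: 3 shifts
  Element 4: 4 shifts
  Element 5: 5 shifts
  ...
  Element 1193: 1193 shifts
Total = 1 + 2 + ... + 1193
= 1194*(1194-1)/2 = 712221


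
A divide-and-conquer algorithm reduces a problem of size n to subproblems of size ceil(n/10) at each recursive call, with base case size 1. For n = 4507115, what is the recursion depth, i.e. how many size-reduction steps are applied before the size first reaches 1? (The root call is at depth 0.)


Each step divides the size by 10 (rounding up); after k steps the size is ceil(n/10^k), which equals 1 exactly when 10^k >= n.
So the depth is the smallest k with 10^k >= 4507115, i.e. ceil(log_10(4507115)).
10^6 = 1000000 < 4507115 <= 10000000 = 10^7
Recursion depth = 7


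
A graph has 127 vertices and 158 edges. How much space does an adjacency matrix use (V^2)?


Adjacency matrix: V x V grid of entries
Space = V^2 = 127^2 = 127 * 127 = 16129


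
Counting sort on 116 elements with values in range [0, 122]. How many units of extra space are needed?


Output array size: 116 (to store sorted result)
Count array size: 123 (one slot per possible value, range 0 to 122)
Total extra space = 116 + 123 = 239


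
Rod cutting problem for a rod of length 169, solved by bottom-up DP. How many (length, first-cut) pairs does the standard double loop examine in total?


For each subproblem length i = 1..169, the inner loop considers i possible first cuts.
Total = 1 + 2 + ... + 169
= 169*(169+1)/2
= 169*170/2 = 14365


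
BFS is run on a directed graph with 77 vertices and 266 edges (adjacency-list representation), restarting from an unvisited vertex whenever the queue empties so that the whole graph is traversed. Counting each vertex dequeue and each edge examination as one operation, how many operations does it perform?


A full BFS traversal dequeues each vertex exactly once and examines each directed edge exactly once.
V = 77 (vertex processing cost)
E = 266 (edge examination cost)
Total operations proportional to V + E = 77 + 266 = 343


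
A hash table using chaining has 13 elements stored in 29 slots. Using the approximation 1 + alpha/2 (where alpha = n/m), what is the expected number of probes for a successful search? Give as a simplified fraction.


Load factor alpha = n/m = 13/29
Expected probes = 1 + alpha/2 = 1 + 13/(2*29)
= 1 + 13/58
= 58/58 + 13/58
= 71/58


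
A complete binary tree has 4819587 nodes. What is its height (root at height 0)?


In a complete binary tree, level k holds nodes 2^k .. 2^(k+1)-1 (1-indexed).
Height = floor(log2(n)) = floor(log2(4819587)) = 22
Check: 2^22 = 4194304 <= 4819587 < 8388608 = 2^23


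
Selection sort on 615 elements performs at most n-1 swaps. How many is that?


Each of the 614 passes places one element in its final position.
Pass 1: swap minimum into position 0
Pass 2: swap minimum of remaining into position 1
...
Pass 614: last two elements, one swap
Maximum swaps = 615 - 1 = 614


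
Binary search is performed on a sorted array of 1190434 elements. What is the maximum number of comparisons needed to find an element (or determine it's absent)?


Binary search halves the search space each comparison:
  Step 1: search space = 1190434 -> 595217
  Step 2: search space = 595217 -> 297608
  Step 3: search space = 297608 -> 148804
  Step 4: search space = 148804 -> 74402
  Step 5: search space = 74402 -> 37201
  Step 6: search space = 37201 -> 18600
  Step 7: search space = 18600 -> 9300
  Step 8: search space = 9300 -> 4650
  Step 9: search space = 4650 -> 2325
  Step 10: search space = 2325 -> 1162
  Step 11: search space = 1162 -> 581
  Step 12: search space = 581 -> 290
  Step 13: search space = 290 -> 145
  Step 14: search space = 145 -> 72
  Step 15: search space = 72 -> 36
  Step 16: search space = 36 -> 18
  Step 17: search space = 18 -> 9
  Step 18: search space = 9 -> 4
  Step 19: search space = 4 -> 2
  Step 20: search space = 2 -> 1
  Step 21: search space = 1 (final check)
Maximum comparisons = floor(log2(1190434)) + 1 = 20 + 1 = 21


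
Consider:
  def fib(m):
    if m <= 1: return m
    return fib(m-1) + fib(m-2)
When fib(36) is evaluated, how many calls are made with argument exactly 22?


Let N(m) = number of times fib(m) is called while evaluating fib(36).
N(36) = 1 (the initial call).
N(35) = 1 (only fib(36) calls it).
For 1 <= m <= 34: fib(m) is called by fib(m+1) and fib(m+2), so
  N(m) = N(m+1) + N(m+2).
fib(0) is called only by fib(2), so N(0) = N(2).
Walk down from m=36:
  N(36)=1, N(35)=1, N(34)=2, N(33)=3, N(32)=5, N(31)=8, N(30)=13, N(29)=21, N(28)=34, N(27)=55, N(26)=89, N(25)=144, N(24)=233, N(23)=377, N(22)=610
N(22) = 610


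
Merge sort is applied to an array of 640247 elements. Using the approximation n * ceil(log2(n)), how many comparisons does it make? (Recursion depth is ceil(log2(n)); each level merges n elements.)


Merge sort divides the array into halves recursively.
Number of levels = ceil(log2(640247)) = 20
At each level, approximately n = 640247 comparisons are needed for merging.
Total comparisons ~ n * ceil(log2(n)) = 640247 * 20 = 12804940


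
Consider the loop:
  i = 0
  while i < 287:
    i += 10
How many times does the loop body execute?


Starting at i = 0, each iteration adds 10.
Iterations until i >= 287:
  Iteration 1: i = 0 -> i = 10
  Iteration 2: i = 10 -> i = 20
  Iteration 3: i = 20 -> i = 30
  Iteration 4: i = 30 -> i = 40
  Iteration 5: i = 40 -> i = 50
  Iteration 6: i = 50 -> i = 60
  Iteration 7: i = 60 -> i = 70
  Iteration 8: i = 70 -> i = 80
  ... continuing ...
Total iterations = ceil(287/10) = 29


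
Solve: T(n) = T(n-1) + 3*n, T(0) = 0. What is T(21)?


Expanding the recurrence:
T(21) = T(20) + 3*21
       = T(19) + 3*20 + 3*21
       ...
       = T(0) + 3*(1 + 2 + ... + 21)
       = 0 + 3 * 21*22/2
       = 0 + 3 * 231
       = 0 + 693 = 693


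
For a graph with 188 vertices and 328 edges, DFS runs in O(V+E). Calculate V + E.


A full DFS traversal visits each vertex once and examines each edge once.
V = 188
E = 328
Sum = 188 + 328 = 516


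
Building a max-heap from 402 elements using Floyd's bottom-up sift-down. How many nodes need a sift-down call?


In a heap of 402 elements (0-indexed array):
  Last element index: 401
  Parent of last element: floor((401 - 1) / 2) = 200
  Internal nodes: indices 0 to 200
  Count = floor(402/2) = 201


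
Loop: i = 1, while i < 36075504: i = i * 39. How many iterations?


i multiplies by 39 each step:
i = 1 -> 39 -> 1521 -> 59319 -> 2313441 -> 90224199 (stop)
Iterations = ceil(log_39(36075504)) = 5


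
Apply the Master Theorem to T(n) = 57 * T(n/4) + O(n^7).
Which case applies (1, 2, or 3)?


The Master Theorem: T(n) = a*T(n/b) + O(n^c)
  a = 57, b = 4, c = 7
log_b(a) = log_4(57) ~ 2.916
Compare b^c with a: 4^7 = 16384 > 57, so c > log_b(a).
Since c > log_b(a), Case 3 applies.
T(n) = O(n^7)
Master Theorem case = 3


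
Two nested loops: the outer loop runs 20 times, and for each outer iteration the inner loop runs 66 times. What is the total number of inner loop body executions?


Outer loop: 20 iterations
Inner loop: 66 iterations per outer iteration
Total = 20 * 66 = 1320


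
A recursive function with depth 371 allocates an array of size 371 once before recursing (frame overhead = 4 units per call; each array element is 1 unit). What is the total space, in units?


Array allocation: 371 units (allocated once)
Stack frames: 371 deep * 4 per frame = 1484 units
Total = 371 + 1484 = 1855


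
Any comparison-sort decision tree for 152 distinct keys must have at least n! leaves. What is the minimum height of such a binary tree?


A binary decision tree of height h has at most 2^h leaves and needs at least n! of them, so h >= ceil(log2(n!)).
152! is far too large to multiply out, so use Stirling's series:
  ln(n!) ~ n ln n - n + (1/2) ln(2 pi n) + 1/(12n)  (error below 1/(360 n^3), negligible here)
  ln(152) = 5.0238805
  n ln n = 152 * 5.0238805 = 763.6298
  (1/2) ln(2 pi * 152) = (1/2) ln(955.0442) = 3.4309
  1/(12*152) = 0.0005
  ln(152!) ~ 763.6298 - 152 + 3.4309 + 0.0005 = 615.0612
Convert to base 2: log2(152!) = 615.0612 / ln 2 = 615.0612 / 0.69314718 = 887.3457
ceil(887.3457) = 888


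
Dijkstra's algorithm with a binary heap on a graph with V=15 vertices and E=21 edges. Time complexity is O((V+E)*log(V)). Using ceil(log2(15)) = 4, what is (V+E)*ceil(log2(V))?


Dijkstra with a binary heap: each vertex is extracted once, each edge may relax once.
Each heap operation costs O(log V).
V + E = 15 + 21 = 36
ceil(log2(15)) = 4 (since 2^3 = 8 < 15 <= 16 = 2^4)
Total heap work = (V+E) * ceil(log2(V)) = 36 * 4 = 144


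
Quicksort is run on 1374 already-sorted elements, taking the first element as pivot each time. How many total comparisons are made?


Sum of comparisons per partition:
1373 + 1372 + ... + 1 + 0
= 1374 * (1374 - 1) / 2
= 1374 * 1373 / 2
= 943251


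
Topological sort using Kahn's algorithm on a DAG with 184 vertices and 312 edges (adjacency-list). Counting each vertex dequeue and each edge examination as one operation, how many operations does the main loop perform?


Kahn's algorithm:
  1. Compute in-degrees: O(V + E)
  2. Process queue: each vertex dequeued once (O(V))
     each edge examined once (O(E))
Total = V + E = 184 + 312 = 496


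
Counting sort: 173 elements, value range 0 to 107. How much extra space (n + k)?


n = 173 (output array)
k = 108 (count array for 108 distinct values)
Extra space = 173 + 108 = 281


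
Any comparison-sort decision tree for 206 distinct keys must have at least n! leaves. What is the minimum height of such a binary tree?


A binary decision tree of height h has at most 2^h leaves and needs at least n! of them, so h >= ceil(log2(n!)).
206! is far too large to multiply out, so use Stirling's series:
  ln(n!) ~ n ln n - n + (1/2) ln(2 pi n) + 1/(12n)  (error below 1/(360 n^3), negligible here)
  ln(206) = 5.3278762
  n ln n = 206 * 5.3278762 = 1097.5425
  (1/2) ln(2 pi * 206) = (1/2) ln(1294.3362) = 3.5829
  1/(12*206) = 0.0004
  ln(206!) ~ 1097.5425 - 206 + 3.5829 + 0.0004 = 895.1258
Convert to base 2: log2(206!) = 895.1258 / ln 2 = 895.1258 / 0.69314718 = 1291.3936
ceil(1291.3936) = 1292


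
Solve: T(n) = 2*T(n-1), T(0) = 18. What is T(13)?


Unrolling:
T(13) = 2*T(12) = 2^2*T(11) = ... = 2^13*T(0)
= 2^13 * 18
= 8192 * 18 = 147456


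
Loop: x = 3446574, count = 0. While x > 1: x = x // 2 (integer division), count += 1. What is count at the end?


The variable x halves each step:
x = 3446574 -> 1723287 -> 861643 -> 430821 -> 215410 -> 107705 -> 53852 -> 26926 -> 13463 -> 6731 -> 3365 -> 1682 -> 841 -> 420 -> 210 -> 105 -> 52 -> 26 -> 13 -> 6 -> 3 -> 1
Number of halvings = floor(log2(3446574)) = 21


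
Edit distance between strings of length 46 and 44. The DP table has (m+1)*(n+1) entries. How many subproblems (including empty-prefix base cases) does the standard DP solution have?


The table includes base cases (empty prefixes).
Rows: (m+1) = 47
Columns: (n+1) = 45
Total = 47 * 45 = 2115


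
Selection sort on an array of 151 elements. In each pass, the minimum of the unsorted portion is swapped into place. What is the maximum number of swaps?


Selection sort performs one swap per pass:
  Pass 1: find min in positions 0 to 150, swap with position 0
  Pass 2: find min in positions 1 to 150, swap with position 1
  Pass 3: find min in positions 2 to 150, swap with position 2
  Pass 4: find min in positions 3 to 150, swap with position 3
  Pass 5: find min in positions 4 to 150, swap with position 4
  ... (145 more passes)
Total passes (and swaps) = n - 1 = 151 - 1 = 150


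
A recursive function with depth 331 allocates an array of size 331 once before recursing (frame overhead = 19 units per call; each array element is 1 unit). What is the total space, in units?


Array allocation: 331 units (allocated once)
Stack frames: 331 deep * 19 per frame = 6289 units
Total = 331 + 6289 = 6620


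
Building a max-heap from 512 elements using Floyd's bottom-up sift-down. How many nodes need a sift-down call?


In a heap of 512 elements (0-indexed array):
  Last element index: 511
  Parent of last element: floor((511 - 1) / 2) = 255
  Internal nodes: indices 0 to 255
  Count = floor(512/2) = 256


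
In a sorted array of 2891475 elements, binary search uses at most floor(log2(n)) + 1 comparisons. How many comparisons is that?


Halving sequence: 2891475 -> 1445737 -> 722868 -> 361434 -> 180717 -> 90358 -> 45179 -> 22589 -> 11294 -> 5647 -> 2823 -> 1411 -> 705 -> 352 -> 176 -> 88 -> 44 -> 22 -> 11 -> 5 -> 2 -> 1
Number of halvings = 21
Max comparisons = 21 + 1 = 22


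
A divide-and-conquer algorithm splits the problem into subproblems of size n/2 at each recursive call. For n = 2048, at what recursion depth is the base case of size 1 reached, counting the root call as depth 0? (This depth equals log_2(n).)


At each depth, the problem size is divided by 2:
  Depth 0: problem size = 2048
  Depth 1: problem size = 1024
  Depth 2: problem size = 512
  Depth 3: problem size = 256
  Depth 4: problem size = 128
  Depth 5: problem size = 64
  Depth 6: problem size = 32
  Depth 7: problem size = 16
  Depth 8: problem size = 8
  Depth 9: problem size = 4
  Depth 10: problem size = 2
  Depth 11: problem size = 1 (base case)
The base case is reached at depth log_2(2048) = 11 (the tree has 12 levels counting depth 0, but the depth asked for is 11).
Recursion depth = 11


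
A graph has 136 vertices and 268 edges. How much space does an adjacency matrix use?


Adjacency matrix: V x V grid of entries
Space = V^2 = 136^2 = 136 * 136 = 18496


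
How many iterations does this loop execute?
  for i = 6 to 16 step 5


The loop variable i takes values starting at 6 and increments by 5 each iteration.
Sequence: i = 6, 11, 16
The upper bound 16 is inclusive, so the count is floor((last - first) / step) + 1:
floor((16 - 6) / 5) + 1 = floor(10/5) + 1 = 2 + 1 = 3


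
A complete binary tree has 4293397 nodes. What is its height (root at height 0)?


In a complete binary tree, level k holds nodes 2^k .. 2^(k+1)-1 (1-indexed).
Height = floor(log2(n)) = floor(log2(4293397)) = 22
Check: 2^22 = 4194304 <= 4293397 < 8388608 = 2^23


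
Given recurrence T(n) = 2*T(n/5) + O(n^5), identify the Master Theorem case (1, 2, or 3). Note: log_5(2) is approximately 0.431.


Master Theorem parameters: a=2, b=5, c=5
log_b(a) = 0.431
Compare b^c with a: 5^5 = 3125 > 2, so c > log_b(a).
Comparing c=5 vs log_b(a)=0.431:
5 > 0.431 => Case 3
Result: T(n) = O(n^5)
Master Theorem case = 3


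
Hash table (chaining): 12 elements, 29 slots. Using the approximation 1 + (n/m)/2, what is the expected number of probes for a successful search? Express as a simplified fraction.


Computing expected probes:
alpha = 12/29
= 1 + alpha/2
= 1 + 12/(2*29)
= (2*29 + 12) / (2*29)
= 70/58 = 35/29


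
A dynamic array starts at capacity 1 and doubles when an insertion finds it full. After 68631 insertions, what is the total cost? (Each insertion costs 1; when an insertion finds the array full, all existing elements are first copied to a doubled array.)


Insertion cost: 68631 (one per element)
Resizes occur just before inserting elements 2, 3, 5, 9, ...
Elements copied at each resize: 1 + 2 + 4 + 8 + 16 + 32 + 64 + 128 + 256 + 512 + 1024 + 2048 + 4096 + 8192 + 16384 + 32768 + 65536
Sum of copies = 131071 (geometric series: 2^k - 1)
Total = 68631 + 131071 = 199702


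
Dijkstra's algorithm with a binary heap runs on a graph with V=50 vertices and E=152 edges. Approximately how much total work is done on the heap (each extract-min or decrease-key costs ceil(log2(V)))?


Dijkstra with a binary heap: each vertex is extracted once, each edge may relax once.
Each heap operation costs O(log V).
V + E = 50 + 152 = 202
ceil(log2(50)) = 6 (since 2^5 = 32 < 50 <= 64 = 2^6)
Total heap work = (V+E) * ceil(log2(V)) = 202 * 6 = 1212


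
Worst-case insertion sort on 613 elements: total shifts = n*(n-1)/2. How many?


Sum of shifts = 1 + 2 + 3 + ... + 612
= 613 * 612 / 2
= 375156 / 2
= 187578


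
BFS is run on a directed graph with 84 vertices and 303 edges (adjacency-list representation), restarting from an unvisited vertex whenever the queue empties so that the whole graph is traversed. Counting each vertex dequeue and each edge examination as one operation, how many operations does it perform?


A full BFS traversal dequeues each vertex exactly once and examines each directed edge exactly once.
V = 84 (vertex processing cost)
E = 303 (edge examination cost)
Total operations proportional to V + E = 84 + 303 = 387


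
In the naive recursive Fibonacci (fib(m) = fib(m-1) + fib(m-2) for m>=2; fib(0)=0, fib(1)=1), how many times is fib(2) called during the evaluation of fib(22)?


Let N(m) = number of times fib(m) is called while evaluating fib(22).
N(22) = 1 (the initial call).
N(21) = 1 (only fib(22) calls it).
For 1 <= m <= 20: fib(m) is called by fib(m+1) and fib(m+2), so
  N(m) = N(m+1) + N(m+2).
fib(0) is called only by fib(2), so N(0) = N(2).
Walk down from m=22:
  N(22)=1, N(21)=1, N(20)=2, N(19)=3, N(18)=5, N(17)=8, N(16)=13, N(15)=21, N(14)=34, N(13)=55, N(12)=89, N(11)=144, N(10)=233, N(9)=377, N(8)=610, N(7)=987, N(6)=1597, N(5)=2584, N(4)=4181, N(3)=6765, N(2)=10946
N(2) = 10946


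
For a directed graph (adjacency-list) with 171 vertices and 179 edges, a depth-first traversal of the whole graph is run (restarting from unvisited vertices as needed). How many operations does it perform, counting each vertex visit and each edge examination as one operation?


A full DFS traversal visits each vertex once and examines each edge once.
V = 171
E = 179
Sum = 171 + 179 = 350


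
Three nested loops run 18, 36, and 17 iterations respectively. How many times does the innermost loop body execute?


Loop 1 (outermost): 18 iterations
Loop 2 (middle): 36 iterations per outer
Loop 3 (innermost): 17 iterations per middle
Total = 18 * 36 * 17 = 11016


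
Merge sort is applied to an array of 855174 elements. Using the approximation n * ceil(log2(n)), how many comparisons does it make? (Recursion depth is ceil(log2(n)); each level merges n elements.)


Merge sort divides the array into halves recursively.
Number of levels = ceil(log2(855174)) = 20
At each level, approximately n = 855174 comparisons are needed for merging.
Total comparisons ~ n * ceil(log2(n)) = 855174 * 20 = 17103480


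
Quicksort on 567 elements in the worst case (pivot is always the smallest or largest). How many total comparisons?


In the worst case, each partition step picks the worst pivot:
  Partition 1: 566 comparisons (n-1 elements to compare)
  Partition 2: 565 comparisons
  Partition 3: 564 comparisons
  Partition 4: 563 comparisons
  Partition 5: 562 comparisons
  ...
  Last partition: 0 comparisons
Total = (n-1) + (n-2) + ... + 1 + 0 = n*(n-1)/2
= 567*566/2 = 160461


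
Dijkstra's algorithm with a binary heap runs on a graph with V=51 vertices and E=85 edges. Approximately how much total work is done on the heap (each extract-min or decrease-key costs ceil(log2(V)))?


Dijkstra with a binary heap: each vertex is extracted once, each edge may relax once.
Each heap operation costs O(log V).
V + E = 51 + 85 = 136
ceil(log2(51)) = 6 (since 2^5 = 32 < 51 <= 64 = 2^6)
Total heap work = (V+E) * ceil(log2(V)) = 136 * 6 = 816


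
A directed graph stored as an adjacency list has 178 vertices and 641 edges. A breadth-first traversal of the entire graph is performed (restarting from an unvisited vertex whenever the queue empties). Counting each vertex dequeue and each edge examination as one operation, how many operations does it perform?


A full BFS traversal dequeues each vertex once and examines each edge once.
Vertex visits: 178
Edge visits: 641
V + E = 178 + 641 = 819


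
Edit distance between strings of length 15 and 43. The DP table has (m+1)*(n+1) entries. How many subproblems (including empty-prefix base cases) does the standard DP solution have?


The table includes base cases (empty prefixes).
Rows: (m+1) = 16
Columns: (n+1) = 44
Total = 16 * 44 = 704


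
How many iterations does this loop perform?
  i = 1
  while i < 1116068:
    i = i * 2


The loop variable doubles each iteration:
i = 1 -> 2 -> 4 -> 8 -> 16 -> 32 -> 64 -> 128 -> 256 -> 512 -> 1024 -> 2048 -> 4096 -> 8192 -> 16384 -> 32768 -> 65536 -> 131072 -> 262144 -> 524288 -> 1048576 -> 2097152 (stop, 2097152 >= 1116068)
Number of doublings = ceil(log2(1116068)) = 21


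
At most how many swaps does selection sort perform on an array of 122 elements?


Each of the 121 passes places one element in its final position.
Pass 1: swap minimum into position 0
Pass 2: swap minimum of remaining into position 1
...
Pass 121: last two elements, one swap
Maximum swaps = 122 - 1 = 121


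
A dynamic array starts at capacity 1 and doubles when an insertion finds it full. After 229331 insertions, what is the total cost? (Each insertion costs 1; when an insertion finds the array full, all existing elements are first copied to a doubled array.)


Insertion cost: 229331 (one per element)
Resizes occur just before inserting elements 2, 3, 5, 9, ...
Elements copied at each resize: 1 + 2 + 4 + 8 + 16 + 32 + 64 + 128 + 256 + 512 + 1024 + 2048 + 4096 + 8192 + 16384 + 32768 + 65536 + 131072
Sum of copies = 262143 (geometric series: 2^k - 1)
Total = 229331 + 262143 = 491474


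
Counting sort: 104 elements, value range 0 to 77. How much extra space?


n = 104 (output array)
k = 78 (count array for 78 distinct values)
Extra space = 104 + 78 = 182


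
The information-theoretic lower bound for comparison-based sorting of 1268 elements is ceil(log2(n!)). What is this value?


A binary decision tree of height h has at most 2^h leaves and needs at least n! of them, so h >= ceil(log2(n!)).
1268! is far too large to multiply out, so use Stirling's series:
  ln(n!) ~ n ln n - n + (1/2) ln(2 pi n) + 1/(12n)  (error below 1/(360 n^3), negligible here)
  ln(1268) = 7.1451961
  n ln n = 1268 * 7.1451961 = 9060.1087
  (1/2) ln(2 pi * 1268) = (1/2) ln(7967.0790) = 4.4915
  1/(12*1268) = 0.0001
  ln(1268!) ~ 9060.1087 - 1268 + 4.4915 + 0.0001 = 7796.6003
Convert to base 2: log2(1268!) = 7796.6003 / ln 2 = 7796.6003 / 0.69314718 = 11248.1166
ceil(11248.1166) = 11249


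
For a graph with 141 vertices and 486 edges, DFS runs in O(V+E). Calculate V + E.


A full DFS traversal visits each vertex once and examines each edge once.
V = 141
E = 486
Sum = 141 + 486 = 627


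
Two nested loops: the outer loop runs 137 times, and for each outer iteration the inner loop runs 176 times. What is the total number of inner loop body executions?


Outer loop: 137 iterations
Inner loop: 176 iterations per outer iteration
Total = 137 * 176 = 24112


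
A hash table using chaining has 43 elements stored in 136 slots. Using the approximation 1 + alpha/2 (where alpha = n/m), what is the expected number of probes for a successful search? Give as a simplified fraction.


Load factor alpha = n/m = 43/136
Expected probes = 1 + alpha/2 = 1 + 43/(2*136)
= 1 + 43/272
= 272/272 + 43/272
= 315/272


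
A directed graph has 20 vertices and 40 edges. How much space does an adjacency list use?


Adjacency list: one list head per vertex + one entry per edge
Vertex heads: 20
Edge entries: 40
Total = 20 + 40 = 60


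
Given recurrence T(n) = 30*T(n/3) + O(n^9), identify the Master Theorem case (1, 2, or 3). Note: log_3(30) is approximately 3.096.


Master Theorem parameters: a=30, b=3, c=9
log_b(a) = 3.096
Compare b^c with a: 3^9 = 19683 > 30, so c > log_b(a).
Comparing c=9 vs log_b(a)=3.096:
9 > 3.096 => Case 3
Result: T(n) = O(n^9)
Master Theorem case = 3


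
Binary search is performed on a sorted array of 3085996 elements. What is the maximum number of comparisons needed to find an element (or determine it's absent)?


Binary search halves the search space each comparison:
  Step 1: search space = 3085996 -> 1542998
  Step 2: search space = 1542998 -> 771499
  Step 3: search space = 771499 -> 385749
  Step 4: search space = 385749 -> 192874
  Step 5: search space = 192874 -> 96437
  Step 6: search space = 96437 -> 48218
  Step 7: search space = 48218 -> 24109
  Step 8: search space = 24109 -> 12054
  Step 9: search space = 12054 -> 6027
  Step 10: search space = 6027 -> 3013
  Step 11: search space = 3013 -> 1506
  Step 12: search space = 1506 -> 753
  Step 13: search space = 753 -> 376
  Step 14: search space = 376 -> 188
  Step 15: search space = 188 -> 94
  Step 16: search space = 94 -> 47
  Step 17: search space = 47 -> 23
  Step 18: search space = 23 -> 11
  Step 19: search space = 11 -> 5
  Step 20: search space = 5 -> 2
  Step 21: search space = 2 -> 1
  Step 22: search space = 1 (final check)
Maximum comparisons = floor(log2(3085996)) + 1 = 21 + 1 = 22


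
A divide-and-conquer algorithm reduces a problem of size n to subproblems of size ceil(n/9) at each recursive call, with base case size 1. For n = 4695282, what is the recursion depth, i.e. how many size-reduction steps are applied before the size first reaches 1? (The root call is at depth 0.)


Each step divides the size by 9 (rounding up); after k steps the size is ceil(n/9^k), which equals 1 exactly when 9^k >= n.
So the depth is the smallest k with 9^k >= 4695282, i.e. ceil(log_9(4695282)).
9^6 = 531441 < 4695282 <= 4782969 = 9^7
Recursion depth = 7


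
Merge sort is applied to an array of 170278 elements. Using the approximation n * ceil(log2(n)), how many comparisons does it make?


Merge sort divides the array into halves recursively.
Number of levels = ceil(log2(170278)) = 18
At each level, approximately n = 170278 comparisons are needed for merging.
Total comparisons ~ n * ceil(log2(n)) = 170278 * 18 = 3065004


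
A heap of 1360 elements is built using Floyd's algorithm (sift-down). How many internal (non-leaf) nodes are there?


Leaf nodes occupy roughly half the array.
Sift-down is called for each internal node, starting from the last one.
Internal nodes = floor(n/2) = floor(1360/2) = 680


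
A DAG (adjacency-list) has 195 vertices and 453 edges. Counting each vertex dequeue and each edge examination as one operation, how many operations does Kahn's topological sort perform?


V = 195 (vertex processing)
E = 453 (edge processing)
V + E = 195 + 453 = 648


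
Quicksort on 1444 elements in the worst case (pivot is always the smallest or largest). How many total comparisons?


In the worst case, each partition step picks the worst pivot:
  Partition 1: 1443 comparisons (n-1 elements to compare)
  Partition 2: 1442 comparisons
  Partition 3: 1441 comparisons
  Partition 4: 1440 comparisons
  Partition 5: 1439 comparisons
  ...
  Last partition: 0 comparisons
Total = (n-1) + (n-2) + ... + 1 + 0 = n*(n-1)/2
= 1444*1443/2 = 1041846


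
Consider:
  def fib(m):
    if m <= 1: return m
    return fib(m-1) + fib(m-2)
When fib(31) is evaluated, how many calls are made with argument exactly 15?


Let N(m) = number of times fib(m) is called while evaluating fib(31).
N(31) = 1 (the initial call).
N(30) = 1 (only fib(31) calls it).
For 1 <= m <= 29: fib(m) is called by fib(m+1) and fib(m+2), so
  N(m) = N(m+1) + N(m+2).
fib(0) is called only by fib(2), so N(0) = N(2).
Walk down from m=31:
  N(31)=1, N(30)=1, N(29)=2, N(28)=3, N(27)=5, N(26)=8, N(25)=13, N(24)=21, N(23)=34, N(22)=55, N(21)=89, N(20)=144, N(19)=233, N(18)=377, N(17)=610, N(16)=987, N(15)=1597
N(15) = 1597


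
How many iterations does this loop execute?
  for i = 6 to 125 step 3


The loop variable i takes values starting at 6 and increments by 3 each iteration.
Sequence: i = 6, 9, 12, 15, 18, 21, 24, 27, 30, ...
The upper bound 125 is inclusive, so the count is floor((last - first) / step) + 1:
floor((125 - 6) / 3) + 1 = floor(119/3) + 1 = 39 + 1 = 40


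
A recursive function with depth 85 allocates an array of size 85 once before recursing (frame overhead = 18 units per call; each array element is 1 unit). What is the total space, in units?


Array allocation: 85 units (allocated once)
Stack frames: 85 deep * 18 per frame = 1530 units
Total = 85 + 1530 = 1615


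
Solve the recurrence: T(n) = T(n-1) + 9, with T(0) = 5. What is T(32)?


Unrolling the recurrence:
T(32) = T(31) + 9
       = T(30) + 9 + 9
       = T(29) + 9*3
       ...
       = T(0) + 9*32
       = 5 + 288 = 293


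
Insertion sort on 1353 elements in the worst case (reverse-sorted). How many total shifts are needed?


In the worst case (reverse-sorted), each element shifts past all previous:
  Element 1: 1 shifts
  Element 2: 2 shifts
  Element 3: 3 shifts
  Element 4: 4 shifts
  Element 5: 5 shifts
  ...
  Element 1352: 1352 shifts
Total = 1 + 2 + ... + 1352
= 1353*(1353-1)/2 = 914628


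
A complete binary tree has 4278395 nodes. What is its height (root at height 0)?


In a complete binary tree, level k holds nodes 2^k .. 2^(k+1)-1 (1-indexed).
Height = floor(log2(n)) = floor(log2(4278395)) = 22
Check: 2^22 = 4194304 <= 4278395 < 8388608 = 2^23


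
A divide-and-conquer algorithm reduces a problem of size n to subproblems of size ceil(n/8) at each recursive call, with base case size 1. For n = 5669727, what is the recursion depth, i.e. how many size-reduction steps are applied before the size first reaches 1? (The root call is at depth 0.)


Each step divides the size by 8 (rounding up); after k steps the size is ceil(n/8^k), which equals 1 exactly when 8^k >= n.
So the depth is the smallest k with 8^k >= 5669727, i.e. ceil(log_8(5669727)).
8^7 = 2097152 < 5669727 <= 16777216 = 8^8
Recursion depth = 8


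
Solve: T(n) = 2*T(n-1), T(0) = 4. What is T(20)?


Unrolling:
T(20) = 2*T(19) = 2^2*T(18) = ... = 2^20*T(0)
= 2^20 * 4
= 1048576 * 4 = 4194304


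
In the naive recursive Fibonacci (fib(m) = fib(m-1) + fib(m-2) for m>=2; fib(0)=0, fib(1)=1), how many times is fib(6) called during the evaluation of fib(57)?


Let N(m) = number of times fib(m) is called while evaluating fib(57).
N(57) = 1 (the initial call).
N(56) = 1 (only fib(57) calls it).
For 1 <= m <= 55: fib(m) is called by fib(m+1) and fib(m+2), so
  N(m) = N(m+1) + N(m+2).
fib(0) is called only by fib(2), so N(0) = N(2).
Walk down from m=57:
  N(57)=1, N(56)=1, N(55)=2, N(54)=3, N(53)=5, N(52)=8, N(51)=13, N(50)=21, N(49)=34, N(48)=55, N(47)=89, N(46)=144, N(45)=233, N(44)=377, N(43)=610, N(42)=987, N(41)=1597, N(40)=2584, N(39)=4181, N(38)=6765, N(37)=10946, N(36)=17711, N(35)=28657, N(34)=46368, N(33)=75025, N(32)=121393, N(31)=196418, N(30)=317811, N(29)=514229, N(28)=832040, N(27)=1346269, N(26)=2178309, N(25)=3524578, N(24)=5702887, N(23)=9227465, N(22)=14930352, N(21)=24157817, N(20)=39088169, N(19)=63245986, N(18)=102334155, N(17)=165580141, N(16)=267914296, N(15)=433494437, N(14)=701408733, N(13)=1134903170, N(12)=1836311903, N(11)=2971215073, N(10)=4807526976, N(9)=7778742049, N(8)=12586269025, N(7)=20365011074, N(6)=32951280099
N(6) = 32951280099


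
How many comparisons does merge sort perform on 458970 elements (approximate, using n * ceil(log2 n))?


Recursion depth: ceil(log2(458970)) = 19
Each recursion level merges n = 458970 elements
Total = 458970 * 19 = 8720430


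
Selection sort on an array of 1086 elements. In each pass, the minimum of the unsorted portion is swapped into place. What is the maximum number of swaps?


Selection sort performs one swap per pass:
  Pass 1: find min in positions 0 to 1085, swap with position 0
  Pass 2: find min in positions 1 to 1085, swap with position 1
  Pass 3: find min in positions 2 to 1085, swap with position 2
  Pass 4: find min in positions 3 to 1085, swap with position 3
  Pass 5: find min in positions 4 to 1085, swap with position 4
  ... (1080 more passes)
Total passes (and swaps) = n - 1 = 1086 - 1 = 1085


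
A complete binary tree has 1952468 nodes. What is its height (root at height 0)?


In a complete binary tree, level k holds nodes 2^k .. 2^(k+1)-1 (1-indexed).
Height = floor(log2(n)) = floor(log2(1952468)) = 20
Check: 2^20 = 1048576 <= 1952468 < 2097152 = 2^21


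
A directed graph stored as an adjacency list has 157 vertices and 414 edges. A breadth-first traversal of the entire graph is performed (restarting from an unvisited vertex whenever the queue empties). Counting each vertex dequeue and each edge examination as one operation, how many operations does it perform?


A full BFS traversal dequeues each vertex once and examines each edge once.
Vertex visits: 157
Edge visits: 414
V + E = 157 + 414 = 571


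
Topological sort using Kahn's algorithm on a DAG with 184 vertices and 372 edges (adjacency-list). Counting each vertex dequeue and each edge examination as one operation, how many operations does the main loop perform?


Kahn's algorithm:
  1. Compute in-degrees: O(V + E)
  2. Process queue: each vertex dequeued once (O(V))
     each edge examined once (O(E))
Total = V + E = 184 + 372 = 556


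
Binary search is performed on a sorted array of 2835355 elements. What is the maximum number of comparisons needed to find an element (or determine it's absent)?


Binary search halves the search space each comparison:
  Step 1: search space = 2835355 -> 1417677
  Step 2: search space = 1417677 -> 708838
  Step 3: search space = 708838 -> 354419
  Step 4: search space = 354419 -> 177209
  Step 5: search space = 177209 -> 88604
  Step 6: search space = 88604 -> 44302
  Step 7: search space = 44302 -> 22151
  Step 8: search space = 22151 -> 11075
  Step 9: search space = 11075 -> 5537
  Step 10: search space = 5537 -> 2768
  Step 11: search space = 2768 -> 1384
  Step 12: search space = 1384 -> 692
  Step 13: search space = 692 -> 346
  Step 14: search space = 346 -> 173
  Step 15: search space = 173 -> 86
  Step 16: search space = 86 -> 43
  Step 17: search space = 43 -> 21
  Step 18: search space = 21 -> 10
  Step 19: search space = 10 -> 5
  Step 20: search space = 5 -> 2
  Step 21: search space = 2 -> 1
  Step 22: search space = 1 (final check)
Maximum comparisons = floor(log2(2835355)) + 1 = 21 + 1 = 22
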